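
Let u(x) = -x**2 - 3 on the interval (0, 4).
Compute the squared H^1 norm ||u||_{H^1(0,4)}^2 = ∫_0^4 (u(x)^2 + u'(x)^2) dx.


||u||_{H^1}^2 = 6812/15

The H^1 norm (squared) on an interval (0, L) is
  ||u||_{H^1}^2 = ∫_0^L u(x)^2 dx + ∫_0^L u'(x)^2 dx.
Compute u'(x) = -2*x.
Then u(x)^2 = x**4 + 6*x**2 + 9 and u'(x)^2 = 4*x**2.
Integrate each monomial from 0 to 4 using ∫_0^4 c·x^n dx = c·4^(n+1)/(n+1):
  ∫_0^4 u(x)^2 dx = ∫_0^4 (x^4 + 6*x^2 + 9) dx. Term by term:
    ∫_0^4 x^4 dx = 1024/5;  ∫_0^4 6*x^2 dx = 128;  ∫_0^4 9 dx = 36.
  Sum: 1024/5 + 128 + 36 = 1844/5.
  ∫_0^4 u'(x)^2 dx = ∫_0^4 (4*x^2) dx. Term by term:
    ∫_0^4 4*x^2 dx = 256/3.
Adding: ||u||_{H^1}^2 = 1844/5 + 256/3 = 6812/15.


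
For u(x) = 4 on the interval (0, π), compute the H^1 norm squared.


||u||_{H^1(0,π)}^2 = 16*π

u'(x) = 0.
Expand u² and (u')² and integrate term by term on (0, π), using: for integers n ≥ 1, ∫_0^π sin²(nx) dx = ∫_0^π cos²(nx) dx = π/2; for n ≠ n', ∫_0^π sin(nx)sin(n'x) dx = ∫_0^π cos(nx)cos(n'x) dx = 0; and by product-to-sum, ∫_0^π sin(nx)cos(n'x) dx = ½∫_0^π [sin((n+n')x) + sin((n−n')x)] dx, which is 0 when n+n' is even and 2n/(n²−n'²) when n+n' is odd (it need not vanish on (0, π)). For the constant mode: ∫_0^π 1 dx = π, ∫_0^π cos(nx) dx = 0, ∫_0^π sin(nx) dx = (1−(−1)^n)/n.
  u² squared terms: (4)²·∫1 dx = 16·π = 16*π.
  So ∫_0^π u² dx = 16*π.
  u' ≡ 0, so ∫_0^π (u')² dx = 0.
||u||_{H^1}^2 = (16*π) + (0) = 16*π.


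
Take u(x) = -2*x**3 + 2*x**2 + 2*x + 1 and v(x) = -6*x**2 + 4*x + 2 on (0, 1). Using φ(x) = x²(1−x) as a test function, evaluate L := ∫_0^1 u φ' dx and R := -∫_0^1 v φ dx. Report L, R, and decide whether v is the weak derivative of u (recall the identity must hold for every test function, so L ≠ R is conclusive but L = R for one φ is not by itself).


LHS = -1/6, RHS = -1/6. Yes, v = u' weakly.

u(x) = -2*x**3 + 2*x**2 + 2*x + 1, classical derivative u'(x) = -6*x**2 + 4*x + 2.
φ(x) = x²(1−x), so φ'(x) = x*(2 - 3*x).
Note φ(0) = φ(1) = 0, so the boundary term u·φ vanishes.
LHS = ∫_0^1 u(x) φ'(x) dx = ∫_0^1 (6*x^5 - 10*x^4 - 2*x^3 + x^2 + 2*x) dx. Term by term:
  ∫_0^1 6*x^5 dx = 1;  ∫_0^1 -10*x^4 dx = -2;  ∫_0^1 -2*x^3 dx = -1/2;
  ∫_0^1 x^2 dx = 1/3;  ∫_0^1 2*x dx = 1.
Sum: 1 − 2 − 1/2 + 1/3 + 1 = -1/6.
So LHS = -1/6.
∫_0^1 v(x) φ(x) dx = ∫_0^1 (6*x^5 - 10*x^4 + 2*x^3 + 2*x^2) dx. Term by term:
  ∫_0^1 6*x^5 dx = 1;  ∫_0^1 -10*x^4 dx = -2;  ∫_0^1 2*x^3 dx = 1/2;
  ∫_0^1 2*x^2 dx = 2/3.
Sum: 1 − 2 + 1/2 + 2/3 = 1/6.
So RHS = -∫_0^1 v(x) φ(x) dx = -1/6.
LHS = RHS, so the identity holds for this test φ.
Moreover u is smooth here and v(x) = u'(x) = -6*x**2 + 4*x + 2 pointwise, so the identity holds for every test function. Hence v is the weak derivative of u.


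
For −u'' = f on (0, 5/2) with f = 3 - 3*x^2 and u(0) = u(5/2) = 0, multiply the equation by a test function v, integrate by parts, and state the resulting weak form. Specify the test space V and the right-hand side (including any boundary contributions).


V = H^1_0(0, 5/2) (so v(0) = v(5/2) = 0); weak form: ∫_0^5/2 u'v' dx = ∫_0^5/2 (3 - 3*x^2) v dx for all v ∈ V.

Multiply both sides by a test function v and integrate from 0 to 5/2:
  ∫_0^5/2 −u''(x) v(x) dx = ∫_0^5/2 f(x) v(x) dx.
Integrate the LHS by parts once:
  ∫_0^5/2 −u'' v dx = −[u'(x) v(x)]_0^5/2 + ∫_0^5/2 u'(x) v'(x) dx.
Thus ∫_0^5/2 u'(x) v'(x) dx = ∫_0^5/2 f(x) v(x) dx + [u'(x) v(x)]_0^5/2.
Choose V so that boundary terms are either known or forced to vanish.
u is Dirichlet: u(0) = u(5/2) = 0. Let V = H^1_0(0, 5/2); then v(0) = v(5/2) = 0, and [u' v]_0^5/2 = 0.
Weak formulation: find u (satisfying any essential BC) such that ∫_0^5/2 u'(x) v'(x) dx = ∫_0^5/2 f v dx for all v ∈ V.
Substituting f(x) = 3 - 3*x^2, the right-hand side is ∫_0^5/2 (3 - 3*x^2) v dx.


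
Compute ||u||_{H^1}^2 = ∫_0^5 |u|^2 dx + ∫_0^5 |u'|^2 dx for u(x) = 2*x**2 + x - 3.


||u||_{H^1}^2 = 10225/3

The H^1 norm (squared) on an interval (0, L) is
  ||u||_{H^1}^2 = ∫_0^L u(x)^2 dx + ∫_0^L u'(x)^2 dx.
Compute u'(x) = 4*x + 1.
Then u(x)^2 = 4*x**4 + 4*x**3 - 11*x**2 - 6*x + 9 and u'(x)^2 = 16*x**2 + 8*x + 1.
Integrate each monomial from 0 to 5 using ∫_0^5 c·x^n dx = c·5^(n+1)/(n+1):
  ∫_0^5 u(x)^2 dx = ∫_0^5 (4*x^4 + 4*x^3 - 11*x^2 - 6*x + 9) dx. Term by term:
    ∫_0^5 4*x^4 dx = 2500;  ∫_0^5 4*x^3 dx = 625;  ∫_0^5 -11*x^2 dx = -1375/3;
    ∫_0^5 -6*x dx = -75;  ∫_0^5 9 dx = 45.
  Sum: 2500 + 625 − 1375/3 − 75 + 45 = 7910/3.
  ∫_0^5 u'(x)^2 dx = ∫_0^5 (16*x^2 + 8*x + 1) dx. Term by term:
    ∫_0^5 16*x^2 dx = 2000/3;  ∫_0^5 8*x dx = 100;  ∫_0^5 1 dx = 5.
  Sum: 2000/3 + 100 + 5 = 2315/3.
Adding: ||u||_{H^1}^2 = 7910/3 + 2315/3 = 10225/3.


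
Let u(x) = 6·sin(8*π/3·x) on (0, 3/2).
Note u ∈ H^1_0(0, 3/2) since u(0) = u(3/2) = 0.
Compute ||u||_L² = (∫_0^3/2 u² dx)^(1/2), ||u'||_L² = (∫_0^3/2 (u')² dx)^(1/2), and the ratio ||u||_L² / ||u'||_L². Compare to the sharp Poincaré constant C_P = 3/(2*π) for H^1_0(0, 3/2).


||u||_L² / ||u'||_L² = 3/(8*π) < C_P = 3/(2*π).

u(x) = 6·sin(8*π/3·x), so u'(x) = 16*π*cos(8*π*x/3).
Writing u(x) = A·sin(kπx/L) with A = 6 and k = 4, use ∫_0^L sin²(kπx/L) dx = L/2 and ∫_0^L cos²(kπx/L) dx = L/2.
u² = 36·sin²(8*π/3·x) and (u')² = 256*π^2·cos²(8*π/3·x), and each of sin², cos² integrates to L/2 = 3/4 over (0, 3/2).
∫_0^3/2 u² dx = 27, so ||u||_L² = 3*sqrt(3).
∫_0^3/2 (u')² dx = 192*π^2, so ||u'||_L² = 8*sqrt(3)*π.
Ratio ||u||_L² / ||u'||_L² = 3/(8*π).
Sharp Poincaré constant on H^1_0(0, 3/2) is C_P = L/π = 3/(2*π), achieved by sin(2*π/3·x).
This is the k = 4 harmonic; the ratio L/(kπ) is strictly less than C_P = L/π, consistent with the sharp inequality ||u||_L² ≤ C_P ||u'||_L².


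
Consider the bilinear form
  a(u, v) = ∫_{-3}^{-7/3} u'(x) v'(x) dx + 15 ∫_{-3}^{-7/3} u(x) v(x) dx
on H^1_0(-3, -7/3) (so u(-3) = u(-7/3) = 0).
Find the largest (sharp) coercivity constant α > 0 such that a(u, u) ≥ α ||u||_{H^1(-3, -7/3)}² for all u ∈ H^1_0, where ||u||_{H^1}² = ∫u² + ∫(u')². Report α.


α = 1

Coercivity of a(·,·) on H^1_0(-3, -7/3) means a(u, u) ≥ α ||u||_{H^1}² for every u ∈ H^1_0.
The interval has length L = 2/3, and Poincaré/coercivity depend only on L. Here a(u, u) = ∫(u')² + (15)·∫u².
Here c = 15 ≥ 1, so a(u,u) = ∫(u')² + c∫u² ≥ ∫(u')² + ∫u² = ||u||_{H^1}², i.e. α = 1 works. No larger α is possible: a(u,u) ≥ α||u||_{H^1}² means (1−α)∫(u')² ≥ (α−c)∫u², and for the modes u_n = sin(nπ(x−x₀)/L) (x₀ the left endpoint) one has ∫u_n²/∫(u_n')² = (L/(nπ))² → 0, so a(u_n,u_n)/||u_n||_{H^1}² → 1. Hence the optimal constant is α = 1.
Therefore α = 1.


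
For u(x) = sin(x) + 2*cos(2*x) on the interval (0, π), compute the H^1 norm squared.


||u||_{H^1(0,π)}^2 = -40/3 + 11*π

u'(x) = -4*sin(2*x) + cos(x).
Expand u² and (u')² and integrate term by term on (0, π), using: for integers n ≥ 1, ∫_0^π sin²(nx) dx = ∫_0^π cos²(nx) dx = π/2; for n ≠ n', ∫_0^π sin(nx)sin(n'x) dx = ∫_0^π cos(nx)cos(n'x) dx = 0; and by product-to-sum, ∫_0^π sin(nx)cos(n'x) dx = ½∫_0^π [sin((n+n')x) + sin((n−n')x)] dx, which is 0 when n+n' is even and 2n/(n²−n'²) when n+n' is odd (it need not vanish on (0, π)).
  u² squared terms: (2)²·∫cos(2x)² dx = 4·π/2 = 2*π;  (1)²·∫sin(x)² dx = 1·π/2 = π/2.
  u² cross terms: 2·(2)·(1)·∫cos(2x)·sin(x) dx = 4·(-2/3) = -8/3.
  So ∫_0^π u² dx = 2*π + π/2 − 8/3 = -8/3 + 5*π/2.
  (u')² squared terms: (-4)²·∫sin(2x)² dx = 16·π/2 = 8*π;  (1)²·∫cos(x)² dx = 1·π/2 = π/2.
  (u')² cross terms: 2·(-4)·(1)·∫sin(2x)·cos(x) dx = -8·(4/3) = -32/3.
  So ∫_0^π (u')² dx = 8*π + π/2 − 32/3 = -32/3 + 17*π/2.
||u||_{H^1}^2 = (-8/3 + 5*π/2) + (-32/3 + 17*π/2) = -40/3 + 11*π.


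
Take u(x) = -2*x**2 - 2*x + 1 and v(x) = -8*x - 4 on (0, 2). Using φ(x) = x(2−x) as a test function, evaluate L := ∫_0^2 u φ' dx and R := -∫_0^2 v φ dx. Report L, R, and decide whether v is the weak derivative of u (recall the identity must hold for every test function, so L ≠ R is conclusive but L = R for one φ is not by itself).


LHS = 8, RHS = 16. No, v is not the weak derivative of u.

u(x) = -2*x**2 - 2*x + 1, classical derivative u'(x) = -4*x - 2.
φ(x) = x(2−x), so φ'(x) = 2 - 2*x.
Note φ(0) = φ(2) = 0, so the boundary term u·φ vanishes.
LHS = ∫_0^2 u(x) φ'(x) dx = ∫_0^2 (4*x^3 - 6*x + 2) dx. Term by term:
  ∫_0^2 4*x^3 dx = 16;  ∫_0^2 -6*x dx = -12;  ∫_0^2 2 dx = 4.
Sum: 16 − 12 + 4 = 8.
So LHS = 8.
∫_0^2 v(x) φ(x) dx = ∫_0^2 (8*x^3 - 12*x^2 - 8*x) dx. Term by term:
  ∫_0^2 8*x^3 dx = 32;  ∫_0^2 -12*x^2 dx = -32;  ∫_0^2 -8*x dx = -16.
Sum: 32 − 32 − 16 = -16.
So RHS = -∫_0^2 v(x) φ(x) dx = 16.
LHS − RHS = -8 ≠ 0, so the identity fails.
(For a valid weak derivative the identity must hold for EVERY test function, in particular this one. The failure shows v is NOT the weak derivative of u.)
Correct weak derivative would be u'(x) = -4*x - 2.


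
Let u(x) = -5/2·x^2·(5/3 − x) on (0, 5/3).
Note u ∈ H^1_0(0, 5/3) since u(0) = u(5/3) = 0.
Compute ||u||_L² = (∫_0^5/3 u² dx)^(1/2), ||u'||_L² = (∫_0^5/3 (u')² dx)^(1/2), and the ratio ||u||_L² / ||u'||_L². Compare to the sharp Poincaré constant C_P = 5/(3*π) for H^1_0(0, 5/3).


||u||_L² / ||u'||_L² = 5*sqrt(14)/42 < C_P = 5/(3*π).

u(x) = -5/2·x^2·(5/3 − x), so u'(x) = 5*x*(9*x - 10)/6.
u(x) = -5/2·x^2·(5/3 − x) vanishes at x = 0 and x = 5/3, so u ∈ H^1_0(0, 5/3). Differentiate via the product rule and integrate the resulting polynomials term by term.
  ∫_0^5/3 u² dx = ∫_0^5/3 (25*x^6/4 - 125*x^5/6 + 625*x^4/36) dx. Term by term:
    ∫_0^5/3 25*x^6/4 dx = 1953125/61236;  ∫_0^5/3 -125*x^5/6 dx = -1953125/26244;  ∫_0^5/3 625*x^4/36 dx = 390625/8748.
  Sum: 1953125/61236 − 1953125/26244 + 390625/8748 = 390625/183708.
  ∫_0^5/3 (u')² dx = ∫_0^5/3 (225*x^4/4 - 125*x^3 + 625*x^2/9) dx. Term by term:
    ∫_0^5/3 225*x^4/4 dx = 15625/108;  ∫_0^5/3 -125*x^3 dx = -78125/324;  ∫_0^5/3 625*x^2/9 dx = 78125/729.
  Sum: 15625/108 − 78125/324 + 78125/729 = 15625/1458.
∫_0^5/3 u² dx = 390625/183708, so ||u||_L² = 625*sqrt(7)/1134.
∫_0^5/3 (u')² dx = 15625/1458, so ||u'||_L² = 125*sqrt(2)/54.
Ratio ||u||_L² / ||u'||_L² = 5*sqrt(14)/42.
Sharp Poincaré constant on H^1_0(0, 5/3) is C_P = L/π = 5/(3*π), achieved by sin(3*π/5·x).
A polynomial bump cannot attain the sharp Poincaré constant (only the first sine eigenfunction does), so the ratio is strictly less than C_P, consistent with ||u||_L² ≤ C_P ||u'||_L².


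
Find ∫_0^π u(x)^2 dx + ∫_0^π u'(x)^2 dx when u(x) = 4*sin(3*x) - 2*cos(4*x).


||u||_{H^1(0,π)}^2 = 1632/7 + 114*π

u'(x) = 8*sin(4*x) + 12*cos(3*x).
Expand u² and (u')² and integrate term by term on (0, π), using: for integers n ≥ 1, ∫_0^π sin²(nx) dx = ∫_0^π cos²(nx) dx = π/2; for n ≠ n', ∫_0^π sin(nx)sin(n'x) dx = ∫_0^π cos(nx)cos(n'x) dx = 0; and by product-to-sum, ∫_0^π sin(nx)cos(n'x) dx = ½∫_0^π [sin((n+n')x) + sin((n−n')x)] dx, which is 0 when n+n' is even and 2n/(n²−n'²) when n+n' is odd (it need not vanish on (0, π)).
  u² squared terms: (-2)²·∫cos(4x)² dx = 4·π/2 = 2*π;  (4)²·∫sin(3x)² dx = 16·π/2 = 8*π.
  u² cross terms: 2·(-2)·(4)·∫cos(4x)·sin(3x) dx = -16·(-6/7) = 96/7.
  So ∫_0^π u² dx = 2*π + 8*π + 96/7 = 96/7 + 10*π.
  (u')² squared terms: (8)²·∫sin(4x)² dx = 64·π/2 = 32*π;  (12)²·∫cos(3x)² dx = 144·π/2 = 72*π.
  (u')² cross terms: 2·(8)·(12)·∫sin(4x)·cos(3x) dx = 192·(8/7) = 1536/7.
  So ∫_0^π (u')² dx = 32*π + 72*π + 1536/7 = 1536/7 + 104*π.
||u||_{H^1}^2 = (96/7 + 10*π) + (1536/7 + 104*π) = 1632/7 + 114*π.


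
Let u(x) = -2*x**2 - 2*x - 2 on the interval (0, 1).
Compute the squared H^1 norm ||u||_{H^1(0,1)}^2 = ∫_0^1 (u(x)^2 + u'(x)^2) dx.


||u||_{H^1}^2 = 482/15

The H^1 norm (squared) on an interval (0, L) is
  ||u||_{H^1}^2 = ∫_0^L u(x)^2 dx + ∫_0^L u'(x)^2 dx.
Compute u'(x) = -4*x - 2.
Then u(x)^2 = 4*x**4 + 8*x**3 + 12*x**2 + 8*x + 4 and u'(x)^2 = 16*x**2 + 16*x + 4.
Integrate each monomial from 0 to 1 using ∫_0^1 c·x^n dx = c·1^(n+1)/(n+1):
  ∫_0^1 u(x)^2 dx = ∫_0^1 (4*x^4 + 8*x^3 + 12*x^2 + 8*x + 4) dx. Term by term:
    ∫_0^1 4*x^4 dx = 4/5;  ∫_0^1 8*x^3 dx = 2;  ∫_0^1 12*x^2 dx = 4;
    ∫_0^1 8*x dx = 4;  ∫_0^1 4 dx = 4.
  Sum: 4/5 + 2 + 4 + 4 + 4 = 74/5.
  ∫_0^1 u'(x)^2 dx = ∫_0^1 (16*x^2 + 16*x + 4) dx. Term by term:
    ∫_0^1 16*x^2 dx = 16/3;  ∫_0^1 16*x dx = 8;  ∫_0^1 4 dx = 4.
  Sum: 16/3 + 8 + 4 = 52/3.
Adding: ||u||_{H^1}^2 = 74/5 + 52/3 = 482/15.


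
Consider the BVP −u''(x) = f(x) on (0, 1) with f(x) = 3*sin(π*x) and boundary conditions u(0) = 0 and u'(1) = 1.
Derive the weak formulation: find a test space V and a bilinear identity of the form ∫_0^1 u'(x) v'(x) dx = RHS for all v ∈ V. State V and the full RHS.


V = {v ∈ H^1(0, 1) : v(0) = 0} (test functions vanish at x = 0 where u is specified); weak form: ∫_0^1 u'v' dx = ∫_0^1 (3*sin(π*x)) v dx + v(1) for all v ∈ V.

Multiply both sides by a test function v and integrate from 0 to 1:
  ∫_0^1 −u''(x) v(x) dx = ∫_0^1 f(x) v(x) dx.
Integrate the LHS by parts once:
  ∫_0^1 −u'' v dx = −[u'(x) v(x)]_0^1 + ∫_0^1 u'(x) v'(x) dx.
Thus ∫_0^1 u'(x) v'(x) dx = ∫_0^1 f(x) v(x) dx + [u'(x) v(x)]_0^1.
Choose V so that boundary terms are either known or forced to vanish.
Mixed BC: u(0) = 0 (Dirichlet) and u'(1) = 1 (Neumann). Define V = {v ∈ H^1(0, 1) : v(0) = 0}. Then [u' v]_0^1 = u'(1)·v(1) − u'(0)·0 = v(1).
Weak formulation: find u (satisfying any essential BC) such that ∫_0^1 u'(x) v'(x) dx = ∫_0^1 f v dx + v(1) for all v ∈ V (Dirichlet at 0 absorbed into V; Neumann datum at x = 1 contributes the boundary term).
Substituting f(x) = 3*sin(π*x), the right-hand side is ∫_0^1 (3*sin(π*x)) v dx + v(1).


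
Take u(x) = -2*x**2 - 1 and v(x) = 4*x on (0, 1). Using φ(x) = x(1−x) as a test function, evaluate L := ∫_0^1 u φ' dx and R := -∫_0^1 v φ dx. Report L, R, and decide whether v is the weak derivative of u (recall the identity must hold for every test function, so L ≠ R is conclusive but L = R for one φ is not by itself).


LHS = 1/3, RHS = -1/3. No, v is not the weak derivative of u.

u(x) = -2*x**2 - 1, classical derivative u'(x) = -4*x.
φ(x) = x(1−x), so φ'(x) = 1 - 2*x.
Note φ(0) = φ(1) = 0, so the boundary term u·φ vanishes.
LHS = ∫_0^1 u(x) φ'(x) dx = ∫_0^1 (4*x^3 - 2*x^2 + 2*x - 1) dx. Term by term:
  ∫_0^1 4*x^3 dx = 1;  ∫_0^1 -2*x^2 dx = -2/3;  ∫_0^1 2*x dx = 1;
  ∫_0^1 -1 dx = -1.
Sum: 1 − 2/3 + 1 − 1 = 1/3.
So LHS = 1/3.
∫_0^1 v(x) φ(x) dx = ∫_0^1 (-4*x^3 + 4*x^2) dx. Term by term:
  ∫_0^1 -4*x^3 dx = -1;  ∫_0^1 4*x^2 dx = 4/3.
Sum: -1 + 4/3 = 1/3.
So RHS = -∫_0^1 v(x) φ(x) dx = -1/3.
LHS − RHS = 2/3 ≠ 0, so the identity fails.
(For a valid weak derivative the identity must hold for EVERY test function, in particular this one. The failure shows v is NOT the weak derivative of u.)
Correct weak derivative would be u'(x) = -4*x.


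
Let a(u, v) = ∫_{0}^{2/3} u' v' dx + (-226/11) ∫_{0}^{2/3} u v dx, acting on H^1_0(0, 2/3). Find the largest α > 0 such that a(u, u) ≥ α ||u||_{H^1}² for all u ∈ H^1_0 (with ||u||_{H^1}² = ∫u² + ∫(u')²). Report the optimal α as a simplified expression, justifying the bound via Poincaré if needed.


α = (-904 + 99*π^2)/(11*(4 + 9*π^2))

Coercivity of a(·,·) on H^1_0(0, 2/3) means a(u, u) ≥ α ||u||_{H^1}² for every u ∈ H^1_0.
The interval has length L = 2/3, and Poincaré/coercivity depend only on L. Here a(u, u) = ∫(u')² + (-226/11)·∫u².
Here c = -226/11 < 0 with |c| < (π/L)² = 9*π^2/4, so coercivity still holds. The condition a(u,u) ≥ α||u||_{H^1}² reads (1−α)∫(u')² ≥ (α−c)∫u². Any admissible α is ≤ 1 (rapidly oscillating u have ∫u²/∫(u')² → 0), and α = 1 would force 0 ≥ (1−c)∫u², impossible since c < 1; so 1−α > 0. By the sharp Poincaré inequality on H^1_0 of an interval of length L, ∫(u')² ≥ (π/L)²∫u² with equality for the first sine mode sin(π(x−x₀)/L) (x₀ the left endpoint), so the inequality holds for all u iff (1−α)(π/L)² ≥ α − c, i.e. α ≤ ((π/L)² + c)/((π/L)² + 1) = (1 + c(L/π)²)/(1 + (L/π)²). (Direct route, valid since c ≤ 0: Poincaré gives c∫u² ≥ c(L/π)²∫(u')², so a(u,u) ≥ (1 + c(L/π)²)∫(u')², while ||u||_{H^1}² ≤ (1 + (L/π)²)∫(u')²; dividing yields the same α.) With (π/L)² = 9*π^2/4 and c = -226/11, the largest admissible constant is α = ((π/L)² + c)/((π/L)² + 1).
Simplifying, α = (-904 + 99*π^2)/(11*(4 + 9*π^2)).


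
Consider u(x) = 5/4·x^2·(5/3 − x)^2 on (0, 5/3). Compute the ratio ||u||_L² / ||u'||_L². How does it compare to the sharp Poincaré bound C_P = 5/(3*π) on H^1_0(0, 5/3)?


||u||_L² / ||u'||_L² = 5*sqrt(3)/18 < C_P = 5/(3*π).

u(x) = 5/4·x^2·(5/3 − x)^2, so u'(x) = 5*x*(3*x - 5)*(6*x - 5)/18.
u(x) = 5/4·x^2·(5/3 − x)^2 vanishes at x = 0 and x = 5/3, so u ∈ H^1_0(0, 5/3). Differentiate via the product rule and integrate the resulting polynomials term by term.
  ∫_0^5/3 u² dx = ∫_0^5/3 (25*x^8/16 - 125*x^7/12 + 625*x^6/24 - 3125*x^5/108 + 15625*x^4/1296) dx. Term by term:
    ∫_0^5/3 25*x^8/16 dx = 48828125/2834352;  ∫_0^5/3 -125*x^7/12 dx = -48828125/629856;  ∫_0^5/3 625*x^6/24 dx = 48828125/367416;
    ∫_0^5/3 -3125*x^5/108 dx = -48828125/472392;  ∫_0^5/3 15625*x^4/1296 dx = 9765625/314928.
  Sum: 48828125/2834352 − 48828125/629856 + 48828125/367416 − 48828125/472392 + 9765625/314928 = 9765625/39680928.
  ∫_0^5/3 (u')² dx = ∫_0^5/3 (25*x^6 - 125*x^5 + 8125*x^4/36 - 3125*x^3/18 + 15625*x^2/324) dx. Term by term:
    ∫_0^5/3 25*x^6 dx = 1953125/15309;  ∫_0^5/3 -125*x^5 dx = -1953125/4374;  ∫_0^5/3 8125*x^4/36 dx = 5078125/8748;
    ∫_0^5/3 -3125*x^3/18 dx = -1953125/5832;  ∫_0^5/3 15625*x^2/324 dx = 1953125/26244.
  Sum: 1953125/15309 − 1953125/4374 + 5078125/8748 − 1953125/5832 + 1953125/26244 = 390625/367416.
∫_0^5/3 u² dx = 9765625/39680928, so ||u||_L² = 3125*sqrt(42)/40824.
∫_0^5/3 (u')² dx = 390625/367416, so ||u'||_L² = 625*sqrt(14)/2268.
Ratio ||u||_L² / ||u'||_L² = 5*sqrt(3)/18.
Sharp Poincaré constant on H^1_0(0, 5/3) is C_P = L/π = 5/(3*π), achieved by sin(3*π/5·x).
A polynomial bump cannot attain the sharp Poincaré constant (only the first sine eigenfunction does), so the ratio is strictly less than C_P, consistent with ||u||_L² ≤ C_P ||u'||_L².


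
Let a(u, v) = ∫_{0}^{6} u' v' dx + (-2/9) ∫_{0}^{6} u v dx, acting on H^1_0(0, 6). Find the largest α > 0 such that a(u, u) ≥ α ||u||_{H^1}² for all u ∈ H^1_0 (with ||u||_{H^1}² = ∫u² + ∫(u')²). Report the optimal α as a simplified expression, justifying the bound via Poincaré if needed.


α = (-8 + π^2)/(π^2 + 36)

Coercivity of a(·,·) on H^1_0(0, 6) means a(u, u) ≥ α ||u||_{H^1}² for every u ∈ H^1_0.
The interval has length L = 6, and Poincaré/coercivity depend only on L. Here a(u, u) = ∫(u')² + (-2/9)·∫u².
Here c = -2/9 < 0 with |c| < (π/L)² = π^2/36, so coercivity still holds. The condition a(u,u) ≥ α||u||_{H^1}² reads (1−α)∫(u')² ≥ (α−c)∫u². Any admissible α is ≤ 1 (rapidly oscillating u have ∫u²/∫(u')² → 0), and α = 1 would force 0 ≥ (1−c)∫u², impossible since c < 1; so 1−α > 0. By the sharp Poincaré inequality on H^1_0 of an interval of length L, ∫(u')² ≥ (π/L)²∫u² with equality for the first sine mode sin(π(x−x₀)/L) (x₀ the left endpoint), so the inequality holds for all u iff (1−α)(π/L)² ≥ α − c, i.e. α ≤ ((π/L)² + c)/((π/L)² + 1) = (1 + c(L/π)²)/(1 + (L/π)²). (Direct route, valid since c ≤ 0: Poincaré gives c∫u² ≥ c(L/π)²∫(u')², so a(u,u) ≥ (1 + c(L/π)²)∫(u')², while ||u||_{H^1}² ≤ (1 + (L/π)²)∫(u')²; dividing yields the same α.) With (π/L)² = π^2/36 and c = -2/9, the largest admissible constant is α = ((π/L)² + c)/((π/L)² + 1).
Simplifying, α = (-8 + π^2)/(π^2 + 36).


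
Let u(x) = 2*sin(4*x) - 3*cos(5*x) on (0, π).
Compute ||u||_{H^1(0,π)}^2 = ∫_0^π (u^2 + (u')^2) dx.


||u||_{H^1(0,π)}^2 = 832/3 + 151*π

u'(x) = 15*sin(5*x) + 8*cos(4*x).
Expand u² and (u')² and integrate term by term on (0, π), using: for integers n ≥ 1, ∫_0^π sin²(nx) dx = ∫_0^π cos²(nx) dx = π/2; for n ≠ n', ∫_0^π sin(nx)sin(n'x) dx = ∫_0^π cos(nx)cos(n'x) dx = 0; and by product-to-sum, ∫_0^π sin(nx)cos(n'x) dx = ½∫_0^π [sin((n+n')x) + sin((n−n')x)] dx, which is 0 when n+n' is even and 2n/(n²−n'²) when n+n' is odd (it need not vanish on (0, π)).
  u² squared terms: (-3)²·∫cos(5x)² dx = 9·π/2 = 9*π/2;  (2)²·∫sin(4x)² dx = 4·π/2 = 2*π.
  u² cross terms: 2·(-3)·(2)·∫cos(5x)·sin(4x) dx = -12·(-8/9) = 32/3.
  So ∫_0^π u² dx = 9*π/2 + 2*π + 32/3 = 32/3 + 13*π/2.
  (u')² squared terms: (8)²·∫cos(4x)² dx = 64·π/2 = 32*π;  (15)²·∫sin(5x)² dx = 225·π/2 = 225*π/2.
  (u')² cross terms: 2·(8)·(15)·∫cos(4x)·sin(5x) dx = 240·(10/9) = 800/3.
  So ∫_0^π (u')² dx = 32*π + 225*π/2 + 800/3 = 800/3 + 289*π/2.
||u||_{H^1}^2 = (32/3 + 13*π/2) + (800/3 + 289*π/2) = 832/3 + 151*π.


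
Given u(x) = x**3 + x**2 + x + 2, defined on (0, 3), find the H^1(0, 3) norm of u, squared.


||u||_{H^1}^2 = 118239/70

The H^1 norm (squared) on an interval (0, L) is
  ||u||_{H^1}^2 = ∫_0^L u(x)^2 dx + ∫_0^L u'(x)^2 dx.
Compute u'(x) = 3*x**2 + 2*x + 1.
Then u(x)^2 = x**6 + 2*x**5 + 3*x**4 + 6*x**3 + 5*x**2 + 4*x + 4 and u'(x)^2 = 9*x**4 + 12*x**3 + 10*x**2 + 4*x + 1.
Integrate each monomial from 0 to 3 using ∫_0^3 c·x^n dx = c·3^(n+1)/(n+1):
  ∫_0^3 u(x)^2 dx = ∫_0^3 (x^6 + 2*x^5 + 3*x^4 + 6*x^3 + 5*x^2 + 4*x + 4) dx. Term by term:
    ∫_0^3 x^6 dx = 2187/7;  ∫_0^3 2*x^5 dx = 243;  ∫_0^3 3*x^4 dx = 729/5;
    ∫_0^3 6*x^3 dx = 243/2;  ∫_0^3 5*x^2 dx = 45;  ∫_0^3 4*x dx = 18;
    ∫_0^3 4 dx = 12.
  Sum: 2187/7 + 243 + 729/5 + 243/2 + 45 + 18 + 12 = 62841/70.
  ∫_0^3 u'(x)^2 dx = ∫_0^3 (9*x^4 + 12*x^3 + 10*x^2 + 4*x + 1) dx. Term by term:
    ∫_0^3 9*x^4 dx = 2187/5;  ∫_0^3 12*x^3 dx = 243;  ∫_0^3 10*x^2 dx = 90;
    ∫_0^3 4*x dx = 18;  ∫_0^3 1 dx = 3.
  Sum: 2187/5 + 243 + 90 + 18 + 3 = 3957/5.
Adding: ||u||_{H^1}^2 = 62841/70 + 3957/5 = 118239/70.


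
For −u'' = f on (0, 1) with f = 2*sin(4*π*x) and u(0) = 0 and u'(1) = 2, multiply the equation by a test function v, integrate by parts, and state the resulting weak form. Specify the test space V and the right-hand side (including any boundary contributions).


V = {v ∈ H^1(0, 1) : v(0) = 0} (test functions vanish at x = 0 where u is specified); weak form: ∫_0^1 u'v' dx = ∫_0^1 (2*sin(4*π*x)) v dx + 2·v(1) for all v ∈ V.

Multiply both sides by a test function v and integrate from 0 to 1:
  ∫_0^1 −u''(x) v(x) dx = ∫_0^1 f(x) v(x) dx.
Integrate the LHS by parts once:
  ∫_0^1 −u'' v dx = −[u'(x) v(x)]_0^1 + ∫_0^1 u'(x) v'(x) dx.
Thus ∫_0^1 u'(x) v'(x) dx = ∫_0^1 f(x) v(x) dx + [u'(x) v(x)]_0^1.
Choose V so that boundary terms are either known or forced to vanish.
Mixed BC: u(0) = 0 (Dirichlet) and u'(1) = 2 (Neumann). Define V = {v ∈ H^1(0, 1) : v(0) = 0}. Then [u' v]_0^1 = u'(1)·v(1) − u'(0)·0 = 2·v(1).
Weak formulation: find u (satisfying any essential BC) such that ∫_0^1 u'(x) v'(x) dx = ∫_0^1 f v dx + 2·v(1) for all v ∈ V (Dirichlet at 0 absorbed into V; Neumann datum at x = 1 contributes the boundary term).
Substituting f(x) = 2*sin(4*π*x), the right-hand side is ∫_0^1 (2*sin(4*π*x)) v dx + 2·v(1).


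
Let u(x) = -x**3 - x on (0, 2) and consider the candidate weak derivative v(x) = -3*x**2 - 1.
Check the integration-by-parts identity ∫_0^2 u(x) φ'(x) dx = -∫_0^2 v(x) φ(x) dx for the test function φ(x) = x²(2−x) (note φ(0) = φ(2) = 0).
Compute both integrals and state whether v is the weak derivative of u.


LHS = 116/15, RHS = 116/15. Yes, v = u' weakly.

u(x) = -x**3 - x, classical derivative u'(x) = -3*x**2 - 1.
φ(x) = x²(2−x), so φ'(x) = x*(4 - 3*x).
Note φ(0) = φ(2) = 0, so the boundary term u·φ vanishes.
LHS = ∫_0^2 u(x) φ'(x) dx = ∫_0^2 (3*x^5 - 4*x^4 + 3*x^3 - 4*x^2) dx. Term by term:
  ∫_0^2 3*x^5 dx = 32;  ∫_0^2 -4*x^4 dx = -128/5;  ∫_0^2 3*x^3 dx = 12;
  ∫_0^2 -4*x^2 dx = -32/3.
Sum: 32 − 128/5 + 12 − 32/3 = 116/15.
So LHS = 116/15.
∫_0^2 v(x) φ(x) dx = ∫_0^2 (3*x^5 - 6*x^4 + x^3 - 2*x^2) dx. Term by term:
  ∫_0^2 3*x^5 dx = 32;  ∫_0^2 -6*x^4 dx = -192/5;  ∫_0^2 x^3 dx = 4;
  ∫_0^2 -2*x^2 dx = -16/3.
Sum: 32 − 192/5 + 4 − 16/3 = -116/15.
So RHS = -∫_0^2 v(x) φ(x) dx = 116/15.
LHS = RHS, so the identity holds for this test φ.
Moreover u is smooth here and v(x) = u'(x) = -3*x**2 - 1 pointwise, so the identity holds for every test function. Hence v is the weak derivative of u.


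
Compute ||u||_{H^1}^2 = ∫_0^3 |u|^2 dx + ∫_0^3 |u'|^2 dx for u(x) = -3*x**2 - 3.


||u||_{H^1}^2 = 4752/5

The H^1 norm (squared) on an interval (0, L) is
  ||u||_{H^1}^2 = ∫_0^L u(x)^2 dx + ∫_0^L u'(x)^2 dx.
Compute u'(x) = -6*x.
Then u(x)^2 = 9*x**4 + 18*x**2 + 9 and u'(x)^2 = 36*x**2.
Integrate each monomial from 0 to 3 using ∫_0^3 c·x^n dx = c·3^(n+1)/(n+1):
  ∫_0^3 u(x)^2 dx = ∫_0^3 (9*x^4 + 18*x^2 + 9) dx. Term by term:
    ∫_0^3 9*x^4 dx = 2187/5;  ∫_0^3 18*x^2 dx = 162;  ∫_0^3 9 dx = 27.
  Sum: 2187/5 + 162 + 27 = 3132/5.
  ∫_0^3 u'(x)^2 dx = ∫_0^3 (36*x^2) dx. Term by term:
    ∫_0^3 36*x^2 dx = 324.
Adding: ||u||_{H^1}^2 = 3132/5 + 324 = 4752/5.


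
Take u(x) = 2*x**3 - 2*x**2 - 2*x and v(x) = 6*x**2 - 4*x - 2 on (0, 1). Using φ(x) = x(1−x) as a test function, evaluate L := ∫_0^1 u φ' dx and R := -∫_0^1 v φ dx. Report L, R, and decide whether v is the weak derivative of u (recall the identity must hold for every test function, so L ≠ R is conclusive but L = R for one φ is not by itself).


LHS = 11/30, RHS = 11/30. Yes, v = u' weakly.

u(x) = 2*x**3 - 2*x**2 - 2*x, classical derivative u'(x) = 6*x**2 - 4*x - 2.
φ(x) = x(1−x), so φ'(x) = 1 - 2*x.
Note φ(0) = φ(1) = 0, so the boundary term u·φ vanishes.
LHS = ∫_0^1 u(x) φ'(x) dx = ∫_0^1 (-4*x^4 + 6*x^3 + 2*x^2 - 2*x) dx. Term by term:
  ∫_0^1 -4*x^4 dx = -4/5;  ∫_0^1 6*x^3 dx = 3/2;  ∫_0^1 2*x^2 dx = 2/3;
  ∫_0^1 -2*x dx = -1.
Sum: -4/5 + 3/2 + 2/3 − 1 = 11/30.
So LHS = 11/30.
∫_0^1 v(x) φ(x) dx = ∫_0^1 (-6*x^4 + 10*x^3 - 2*x^2 - 2*x) dx. Term by term:
  ∫_0^1 -6*x^4 dx = -6/5;  ∫_0^1 10*x^3 dx = 5/2;  ∫_0^1 -2*x^2 dx = -2/3;
  ∫_0^1 -2*x dx = -1.
Sum: -6/5 + 5/2 − 2/3 − 1 = -11/30.
So RHS = -∫_0^1 v(x) φ(x) dx = 11/30.
LHS = RHS, so the identity holds for this test φ.
Moreover u is smooth here and v(x) = u'(x) = 6*x**2 - 4*x - 2 pointwise, so the identity holds for every test function. Hence v is the weak derivative of u.


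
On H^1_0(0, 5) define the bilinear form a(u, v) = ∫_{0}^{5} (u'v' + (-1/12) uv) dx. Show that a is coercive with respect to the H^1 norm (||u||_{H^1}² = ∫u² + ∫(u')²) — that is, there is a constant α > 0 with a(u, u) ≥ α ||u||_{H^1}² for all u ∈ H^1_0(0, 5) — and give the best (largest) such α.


α = (-25/12 + π^2)/(π^2 + 25)

Coercivity of a(·,·) on H^1_0(0, 5) means a(u, u) ≥ α ||u||_{H^1}² for every u ∈ H^1_0.
The interval has length L = 5, and Poincaré/coercivity depend only on L. Here a(u, u) = ∫(u')² + (-1/12)·∫u².
Here c = -1/12 < 0 with |c| < (π/L)² = π^2/25, so coercivity still holds. The condition a(u,u) ≥ α||u||_{H^1}² reads (1−α)∫(u')² ≥ (α−c)∫u². Any admissible α is ≤ 1 (rapidly oscillating u have ∫u²/∫(u')² → 0), and α = 1 would force 0 ≥ (1−c)∫u², impossible since c < 1; so 1−α > 0. By the sharp Poincaré inequality on H^1_0 of an interval of length L, ∫(u')² ≥ (π/L)²∫u² with equality for the first sine mode sin(π(x−x₀)/L) (x₀ the left endpoint), so the inequality holds for all u iff (1−α)(π/L)² ≥ α − c, i.e. α ≤ ((π/L)² + c)/((π/L)² + 1) = (1 + c(L/π)²)/(1 + (L/π)²). (Direct route, valid since c ≤ 0: Poincaré gives c∫u² ≥ c(L/π)²∫(u')², so a(u,u) ≥ (1 + c(L/π)²)∫(u')², while ||u||_{H^1}² ≤ (1 + (L/π)²)∫(u')²; dividing yields the same α.) With (π/L)² = π^2/25 and c = -1/12, the largest admissible constant is α = ((π/L)² + c)/((π/L)² + 1).
Simplifying, α = (-25/12 + π^2)/(π^2 + 25).


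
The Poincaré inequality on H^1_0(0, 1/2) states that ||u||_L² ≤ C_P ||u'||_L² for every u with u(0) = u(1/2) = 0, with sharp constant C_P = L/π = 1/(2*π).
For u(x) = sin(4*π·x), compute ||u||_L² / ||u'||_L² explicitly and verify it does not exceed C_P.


||u||_L² / ||u'||_L² = 1/(4*π) < C_P = 1/(2*π).

u(x) = sin(4*π·x), so u'(x) = 4*π*cos(4*π*x).
Writing u(x) = A·sin(kπx/L) with A = 1 and k = 2, use ∫_0^L sin²(kπx/L) dx = L/2 and ∫_0^L cos²(kπx/L) dx = L/2.
u² = 1·sin²(4*π·x) and (u')² = 16*π^2·cos²(4*π·x), and each of sin², cos² integrates to L/2 = 1/4 over (0, 1/2).
∫_0^1/2 u² dx = 1/4, so ||u||_L² = 1/2.
∫_0^1/2 (u')² dx = 4*π^2, so ||u'||_L² = 2*π.
Ratio ||u||_L² / ||u'||_L² = 1/(4*π).
Sharp Poincaré constant on H^1_0(0, 1/2) is C_P = L/π = 1/(2*π), achieved by sin(2*π·x).
This is the k = 2 harmonic; the ratio L/(kπ) is strictly less than C_P = L/π, consistent with the sharp inequality ||u||_L² ≤ C_P ||u'||_L².


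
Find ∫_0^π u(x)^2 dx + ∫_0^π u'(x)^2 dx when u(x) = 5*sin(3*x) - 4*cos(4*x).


||u||_{H^1(0,π)}^2 = 4080/7 + 261*π

u'(x) = 16*sin(4*x) + 15*cos(3*x).
Expand u² and (u')² and integrate term by term on (0, π), using: for integers n ≥ 1, ∫_0^π sin²(nx) dx = ∫_0^π cos²(nx) dx = π/2; for n ≠ n', ∫_0^π sin(nx)sin(n'x) dx = ∫_0^π cos(nx)cos(n'x) dx = 0; and by product-to-sum, ∫_0^π sin(nx)cos(n'x) dx = ½∫_0^π [sin((n+n')x) + sin((n−n')x)] dx, which is 0 when n+n' is even and 2n/(n²−n'²) when n+n' is odd (it need not vanish on (0, π)).
  u² squared terms: (-4)²·∫cos(4x)² dx = 16·π/2 = 8*π;  (5)²·∫sin(3x)² dx = 25·π/2 = 25*π/2.
  u² cross terms: 2·(-4)·(5)·∫cos(4x)·sin(3x) dx = -40·(-6/7) = 240/7.
  So ∫_0^π u² dx = 8*π + 25*π/2 + 240/7 = 240/7 + 41*π/2.
  (u')² squared terms: (15)²·∫cos(3x)² dx = 225·π/2 = 225*π/2;  (16)²·∫sin(4x)² dx = 256·π/2 = 128*π.
  (u')² cross terms: 2·(15)·(16)·∫cos(3x)·sin(4x) dx = 480·(8/7) = 3840/7.
  So ∫_0^π (u')² dx = 225*π/2 + 128*π + 3840/7 = 3840/7 + 481*π/2.
||u||_{H^1}^2 = (240/7 + 41*π/2) + (3840/7 + 481*π/2) = 4080/7 + 261*π.


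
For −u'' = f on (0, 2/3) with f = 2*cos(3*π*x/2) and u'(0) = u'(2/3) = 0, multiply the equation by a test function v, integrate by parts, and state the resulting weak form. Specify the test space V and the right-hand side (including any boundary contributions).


V = H^1(0, 2/3) (no boundary constraint on v; u is determined up to an additive constant); weak form: ∫_0^2/3 u'v' dx = ∫_0^2/3 (2*cos(3*π*x/2)) v dx for all v ∈ V.

Multiply both sides by a test function v and integrate from 0 to 2/3:
  ∫_0^2/3 −u''(x) v(x) dx = ∫_0^2/3 f(x) v(x) dx.
Integrate the LHS by parts once:
  ∫_0^2/3 −u'' v dx = −[u'(x) v(x)]_0^2/3 + ∫_0^2/3 u'(x) v'(x) dx.
Thus ∫_0^2/3 u'(x) v'(x) dx = ∫_0^2/3 f(x) v(x) dx + [u'(x) v(x)]_0^2/3.
Choose V so that boundary terms are either known or forced to vanish.
u has homogeneous Neumann: u'(0) = u'(2/3) = 0. So [u' v]_0^2/3 = 0·v(2/3) − 0·v(0) = 0 for any v; take V = H^1(0, 2/3).
Weak formulation: find u (satisfying any essential BC) such that ∫_0^2/3 u'(x) v'(x) dx = ∫_0^2/3 f v dx for all v ∈ V (homogeneous Neumann, so boundary terms vanish).
Substituting f(x) = 2*cos(3*π*x/2), the right-hand side is ∫_0^2/3 (2*cos(3*π*x/2)) v dx.
Compatibility check (pure Neumann): taking v ≡ 1 ∈ V gives 0 = ∫_0^2/3 f dx + (0) − (0), i.e. ∫_0^2/3 f dx must equal u'(0) − u'(2/3) = 0. Indeed ∫_0^2/3 (2*cos(3*π*x/2)) dx = 0, so the data are compatible. The solution is then unique only up to an additive constant (fix it e.g. by requiring ∫_0^2/3 u dx = 0).


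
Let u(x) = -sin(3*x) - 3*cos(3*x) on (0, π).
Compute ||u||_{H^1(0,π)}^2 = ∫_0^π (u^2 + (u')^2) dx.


||u||_{H^1(0,π)}^2 = 50*π

u'(x) = 9*sin(3*x) - 3*cos(3*x).
Expand u² and (u')² and integrate term by term on (0, π), using: for integers n ≥ 1, ∫_0^π sin²(nx) dx = ∫_0^π cos²(nx) dx = π/2; for n ≠ n', ∫_0^π sin(nx)sin(n'x) dx = ∫_0^π cos(nx)cos(n'x) dx = 0; and by product-to-sum, ∫_0^π sin(nx)cos(n'x) dx = ½∫_0^π [sin((n+n')x) + sin((n−n')x)] dx, which is 0 when n+n' is even and 2n/(n²−n'²) when n+n' is odd (it need not vanish on (0, π)).
  u² squared terms: (-1)²·∫sin(3x)² dx = 1·π/2 = π/2;  (-3)²·∫cos(3x)² dx = 9·π/2 = 9*π/2.
  u² cross terms: 2·(-1)·(-3)·∫sin(3x)·cos(3x) dx = 6·(0) = 0.
  So ∫_0^π u² dx = π/2 + 9*π/2 + 0 = 5*π.
  (u')² squared terms: (-3)²·∫cos(3x)² dx = 9·π/2 = 9*π/2;  (9)²·∫sin(3x)² dx = 81·π/2 = 81*π/2.
  (u')² cross terms: 2·(-3)·(9)·∫cos(3x)·sin(3x) dx = -54·(0) = 0.
  So ∫_0^π (u')² dx = 9*π/2 + 81*π/2 + 0 = 45*π.
||u||_{H^1}^2 = (5*π) + (45*π) = 50*π.


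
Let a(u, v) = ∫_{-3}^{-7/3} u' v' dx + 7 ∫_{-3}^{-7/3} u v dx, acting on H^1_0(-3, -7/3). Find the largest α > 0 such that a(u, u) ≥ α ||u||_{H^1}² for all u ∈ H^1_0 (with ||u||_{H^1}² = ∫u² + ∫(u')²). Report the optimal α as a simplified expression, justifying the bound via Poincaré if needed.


α = 1

Coercivity of a(·,·) on H^1_0(-3, -7/3) means a(u, u) ≥ α ||u||_{H^1}² for every u ∈ H^1_0.
The interval has length L = 2/3, and Poincaré/coercivity depend only on L. Here a(u, u) = ∫(u')² + (7)·∫u².
Here c = 7 ≥ 1, so a(u,u) = ∫(u')² + c∫u² ≥ ∫(u')² + ∫u² = ||u||_{H^1}², i.e. α = 1 works. No larger α is possible: a(u,u) ≥ α||u||_{H^1}² means (1−α)∫(u')² ≥ (α−c)∫u², and for the modes u_n = sin(nπ(x−x₀)/L) (x₀ the left endpoint) one has ∫u_n²/∫(u_n')² = (L/(nπ))² → 0, so a(u_n,u_n)/||u_n||_{H^1}² → 1. Hence the optimal constant is α = 1.
Therefore α = 1.


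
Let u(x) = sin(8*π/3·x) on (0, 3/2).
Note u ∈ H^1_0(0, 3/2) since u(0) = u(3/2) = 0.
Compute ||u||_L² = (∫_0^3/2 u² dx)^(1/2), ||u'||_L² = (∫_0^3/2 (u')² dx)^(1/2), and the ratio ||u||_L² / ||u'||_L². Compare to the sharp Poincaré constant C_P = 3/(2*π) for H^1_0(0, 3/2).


||u||_L² / ||u'||_L² = 3/(8*π) < C_P = 3/(2*π).

u(x) = sin(8*π/3·x), so u'(x) = 8*π*cos(8*π*x/3)/3.
Writing u(x) = A·sin(kπx/L) with A = 1 and k = 4, use ∫_0^L sin²(kπx/L) dx = L/2 and ∫_0^L cos²(kπx/L) dx = L/2.
u² = 1·sin²(8*π/3·x) and (u')² = 64*π^2/9·cos²(8*π/3·x), and each of sin², cos² integrates to L/2 = 3/4 over (0, 3/2).
∫_0^3/2 u² dx = 3/4, so ||u||_L² = sqrt(3)/2.
∫_0^3/2 (u')² dx = 16*π^2/3, so ||u'||_L² = 4*sqrt(3)*π/3.
Ratio ||u||_L² / ||u'||_L² = 3/(8*π).
Sharp Poincaré constant on H^1_0(0, 3/2) is C_P = L/π = 3/(2*π), achieved by sin(2*π/3·x).
This is the k = 4 harmonic; the ratio L/(kπ) is strictly less than C_P = L/π, consistent with the sharp inequality ||u||_L² ≤ C_P ||u'||_L².


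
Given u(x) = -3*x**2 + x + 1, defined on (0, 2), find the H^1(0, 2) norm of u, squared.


||u||_{H^1}^2 = 1504/15

The H^1 norm (squared) on an interval (0, L) is
  ||u||_{H^1}^2 = ∫_0^L u(x)^2 dx + ∫_0^L u'(x)^2 dx.
Compute u'(x) = 1 - 6*x.
Then u(x)^2 = 9*x**4 - 6*x**3 - 5*x**2 + 2*x + 1 and u'(x)^2 = 36*x**2 - 12*x + 1.
Integrate each monomial from 0 to 2 using ∫_0^2 c·x^n dx = c·2^(n+1)/(n+1):
  ∫_0^2 u(x)^2 dx = ∫_0^2 (9*x^4 - 6*x^3 - 5*x^2 + 2*x + 1) dx. Term by term:
    ∫_0^2 9*x^4 dx = 288/5;  ∫_0^2 -6*x^3 dx = -24;  ∫_0^2 -5*x^2 dx = -40/3;
    ∫_0^2 2*x dx = 4;  ∫_0^2 1 dx = 2.
  Sum: 288/5 − 24 − 40/3 + 4 + 2 = 394/15.
  ∫_0^2 u'(x)^2 dx = ∫_0^2 (36*x^2 - 12*x + 1) dx. Term by term:
    ∫_0^2 36*x^2 dx = 96;  ∫_0^2 -12*x dx = -24;  ∫_0^2 1 dx = 2.
  Sum: 96 − 24 + 2 = 74.
Adding: ||u||_{H^1}^2 = 394/15 + 74 = 1504/15.


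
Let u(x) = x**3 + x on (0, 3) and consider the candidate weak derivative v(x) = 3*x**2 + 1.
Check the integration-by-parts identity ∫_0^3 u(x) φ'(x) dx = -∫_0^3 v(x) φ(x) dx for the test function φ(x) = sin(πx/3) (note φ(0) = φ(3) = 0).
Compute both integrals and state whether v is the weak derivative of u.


LHS = -87/π + 324/π^3, RHS = -87/π + 324/π^3. Yes, v = u' weakly.

u(x) = x**3 + x, classical derivative u'(x) = 3*x**2 + 1.
φ(x) = sin(πx/3), so φ'(x) = π*cos(π*x/3)/3.
Note φ(0) = φ(3) = 0, so the boundary term u·φ vanishes.
LHS = ∫_0^3 u(x) φ'(x) dx = ∫_0^3 (π*x^3*cos(π*x/3)/3 + π*x*cos(π*x/3)/3) dx. Term by term:
  ∫_0^3 π*x*cos(π*x/3)/3 dx = -6/π;  ∫_0^3 π*x^3*cos(π*x/3)/3 dx = -81/π + 324/π^3.
Sum: -6/π + -81/π + 324/π^3 = -87/π + 324/π^3.
So LHS = -87/π + 324/π^3.
∫_0^3 v(x) φ(x) dx = ∫_0^3 (3*x^2*sin(π*x/3) + sin(π*x/3)) dx. Term by term:
  ∫_0^3 3*x^2*sin(π*x/3) dx = -324/π^3 + 81/π;  ∫_0^3 sin(π*x/3) dx = 6/π.
Sum: -324/π^3 + 81/π + 6/π = -324/π^3 + 87/π.
So RHS = -∫_0^3 v(x) φ(x) dx = -87/π + 324/π^3.
LHS = RHS, so the identity holds for this test φ.
Moreover u is smooth here and v(x) = u'(x) = 3*x**2 + 1 pointwise, so the identity holds for every test function. Hence v is the weak derivative of u.


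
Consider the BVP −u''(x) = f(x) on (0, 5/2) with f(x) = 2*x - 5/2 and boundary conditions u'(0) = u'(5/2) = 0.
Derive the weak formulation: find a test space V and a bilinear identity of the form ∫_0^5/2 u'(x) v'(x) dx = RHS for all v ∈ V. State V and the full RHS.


V = H^1(0, 5/2) (no boundary constraint on v; u is determined up to an additive constant); weak form: ∫_0^5/2 u'v' dx = ∫_0^5/2 (2*x - 5/2) v dx for all v ∈ V.

Multiply both sides by a test function v and integrate from 0 to 5/2:
  ∫_0^5/2 −u''(x) v(x) dx = ∫_0^5/2 f(x) v(x) dx.
Integrate the LHS by parts once:
  ∫_0^5/2 −u'' v dx = −[u'(x) v(x)]_0^5/2 + ∫_0^5/2 u'(x) v'(x) dx.
Thus ∫_0^5/2 u'(x) v'(x) dx = ∫_0^5/2 f(x) v(x) dx + [u'(x) v(x)]_0^5/2.
Choose V so that boundary terms are either known or forced to vanish.
u has homogeneous Neumann: u'(0) = u'(5/2) = 0. So [u' v]_0^5/2 = 0·v(5/2) − 0·v(0) = 0 for any v; take V = H^1(0, 5/2).
Weak formulation: find u (satisfying any essential BC) such that ∫_0^5/2 u'(x) v'(x) dx = ∫_0^5/2 f v dx for all v ∈ V (homogeneous Neumann, so boundary terms vanish).
Substituting f(x) = 2*x - 5/2, the right-hand side is ∫_0^5/2 (2*x - 5/2) v dx.
Compatibility check (pure Neumann): taking v ≡ 1 ∈ V gives 0 = ∫_0^5/2 f dx + (0) − (0), i.e. ∫_0^5/2 f dx must equal u'(0) − u'(5/2) = 0. Indeed ∫_0^5/2 (2*x - 5/2) dx = 0, so the data are compatible. The solution is then unique only up to an additive constant (fix it e.g. by requiring ∫_0^5/2 u dx = 0).


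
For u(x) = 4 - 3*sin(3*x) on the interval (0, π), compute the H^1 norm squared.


||u||_{H^1(0,π)}^2 = -16 + 61*π

u'(x) = -9*cos(3*x).
Expand u² and (u')² and integrate term by term on (0, π), using: for integers n ≥ 1, ∫_0^π sin²(nx) dx = ∫_0^π cos²(nx) dx = π/2; for n ≠ n', ∫_0^π sin(nx)sin(n'x) dx = ∫_0^π cos(nx)cos(n'x) dx = 0; and by product-to-sum, ∫_0^π sin(nx)cos(n'x) dx = ½∫_0^π [sin((n+n')x) + sin((n−n')x)] dx, which is 0 when n+n' is even and 2n/(n²−n'²) when n+n' is odd (it need not vanish on (0, π)). For the constant mode: ∫_0^π 1 dx = π, ∫_0^π cos(nx) dx = 0, ∫_0^π sin(nx) dx = (1−(−1)^n)/n.
  u² squared terms: (4)²·∫1 dx = 16·π = 16*π;  (-3)²·∫sin(3x)² dx = 9·π/2 = 9*π/2.
  u² cross terms: 2·(4)·(-3)·∫1·sin(3x) dx = -24·(2/3) = -16.
  So ∫_0^π u² dx = 16*π + 9*π/2 − 16 = -16 + 41*π/2.
  (u')² squared terms: (-9)²·∫cos(3x)² dx = 81·π/2 = 81*π/2.
  So ∫_0^π (u')² dx = 81*π/2.
||u||_{H^1}^2 = (-16 + 41*π/2) + (81*π/2) = -16 + 61*π.
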